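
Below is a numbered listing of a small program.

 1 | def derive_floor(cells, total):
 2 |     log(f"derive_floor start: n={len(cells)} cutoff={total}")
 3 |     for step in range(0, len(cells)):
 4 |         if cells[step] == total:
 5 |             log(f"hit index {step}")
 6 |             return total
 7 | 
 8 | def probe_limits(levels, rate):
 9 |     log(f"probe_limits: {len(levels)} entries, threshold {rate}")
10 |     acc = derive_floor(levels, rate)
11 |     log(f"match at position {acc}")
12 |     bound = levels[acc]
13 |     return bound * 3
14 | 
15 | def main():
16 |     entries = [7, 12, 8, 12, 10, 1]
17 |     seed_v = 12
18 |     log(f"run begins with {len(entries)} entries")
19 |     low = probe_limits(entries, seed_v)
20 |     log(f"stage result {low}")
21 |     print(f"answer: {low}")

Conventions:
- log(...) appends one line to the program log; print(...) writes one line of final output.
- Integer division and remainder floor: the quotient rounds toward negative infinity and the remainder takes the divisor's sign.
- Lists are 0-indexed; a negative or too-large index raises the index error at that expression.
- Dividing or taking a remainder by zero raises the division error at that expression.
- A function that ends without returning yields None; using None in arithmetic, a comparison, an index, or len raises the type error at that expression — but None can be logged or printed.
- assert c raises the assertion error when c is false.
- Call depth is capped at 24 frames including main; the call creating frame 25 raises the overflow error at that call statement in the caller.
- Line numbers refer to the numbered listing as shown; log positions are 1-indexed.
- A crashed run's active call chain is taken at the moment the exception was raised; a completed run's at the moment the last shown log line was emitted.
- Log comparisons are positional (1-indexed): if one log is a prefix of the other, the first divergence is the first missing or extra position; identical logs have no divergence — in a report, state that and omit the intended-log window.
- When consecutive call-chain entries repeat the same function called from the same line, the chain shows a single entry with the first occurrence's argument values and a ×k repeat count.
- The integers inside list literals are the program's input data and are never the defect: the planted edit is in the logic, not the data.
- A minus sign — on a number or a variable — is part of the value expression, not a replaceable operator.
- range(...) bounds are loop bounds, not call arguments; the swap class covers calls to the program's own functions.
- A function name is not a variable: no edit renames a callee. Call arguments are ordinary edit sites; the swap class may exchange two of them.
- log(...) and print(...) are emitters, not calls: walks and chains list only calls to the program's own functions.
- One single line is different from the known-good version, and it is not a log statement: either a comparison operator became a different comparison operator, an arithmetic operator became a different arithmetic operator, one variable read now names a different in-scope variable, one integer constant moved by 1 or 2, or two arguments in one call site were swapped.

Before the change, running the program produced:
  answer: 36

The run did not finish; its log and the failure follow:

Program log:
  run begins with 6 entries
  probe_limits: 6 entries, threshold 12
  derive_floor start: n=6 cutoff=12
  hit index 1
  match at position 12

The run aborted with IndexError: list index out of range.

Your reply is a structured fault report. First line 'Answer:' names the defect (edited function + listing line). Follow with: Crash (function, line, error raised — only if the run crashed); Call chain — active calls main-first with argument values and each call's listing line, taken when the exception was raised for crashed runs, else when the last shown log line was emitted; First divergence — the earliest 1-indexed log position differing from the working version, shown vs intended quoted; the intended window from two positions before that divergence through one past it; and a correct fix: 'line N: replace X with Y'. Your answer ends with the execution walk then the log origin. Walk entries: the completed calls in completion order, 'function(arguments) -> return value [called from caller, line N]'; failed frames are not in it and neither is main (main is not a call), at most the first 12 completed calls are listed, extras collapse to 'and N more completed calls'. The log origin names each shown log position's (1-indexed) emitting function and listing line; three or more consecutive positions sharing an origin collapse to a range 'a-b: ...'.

Answer: the defect is in derive_floor at line 6.
Core observation: Everything matches until log position 5, which reads 'match at position 12' in place of 'match at position 1'.
Crash: probe_limits, line 12, IndexError.
Call chain: main -> probe_limits([7, 12, 8, 12, 10, 1], 12) (called at line 19).
First divergence: position 5 — shown 'match at position 12', intended 'match at position 1'.
Intended log window:
  3: derive_floor start: n=6 cutoff=12
  4: hit index 1
  5: match at position 1
  6: stage result 36
Execution walk:
  derive_floor([7, 12, 8, 12, 10, 1], 12) -> 12  [called from probe_limits, line 10]
Log line origins:
  1: emitted by main (line 18)
  2: emitted by probe_limits (line 9)
  3: emitted by derive_floor (line 2)
  4: emitted by derive_floor (line 5)
  5: emitted by probe_limits (line 11)
A correct fix: line 6: replace `total` with `step`.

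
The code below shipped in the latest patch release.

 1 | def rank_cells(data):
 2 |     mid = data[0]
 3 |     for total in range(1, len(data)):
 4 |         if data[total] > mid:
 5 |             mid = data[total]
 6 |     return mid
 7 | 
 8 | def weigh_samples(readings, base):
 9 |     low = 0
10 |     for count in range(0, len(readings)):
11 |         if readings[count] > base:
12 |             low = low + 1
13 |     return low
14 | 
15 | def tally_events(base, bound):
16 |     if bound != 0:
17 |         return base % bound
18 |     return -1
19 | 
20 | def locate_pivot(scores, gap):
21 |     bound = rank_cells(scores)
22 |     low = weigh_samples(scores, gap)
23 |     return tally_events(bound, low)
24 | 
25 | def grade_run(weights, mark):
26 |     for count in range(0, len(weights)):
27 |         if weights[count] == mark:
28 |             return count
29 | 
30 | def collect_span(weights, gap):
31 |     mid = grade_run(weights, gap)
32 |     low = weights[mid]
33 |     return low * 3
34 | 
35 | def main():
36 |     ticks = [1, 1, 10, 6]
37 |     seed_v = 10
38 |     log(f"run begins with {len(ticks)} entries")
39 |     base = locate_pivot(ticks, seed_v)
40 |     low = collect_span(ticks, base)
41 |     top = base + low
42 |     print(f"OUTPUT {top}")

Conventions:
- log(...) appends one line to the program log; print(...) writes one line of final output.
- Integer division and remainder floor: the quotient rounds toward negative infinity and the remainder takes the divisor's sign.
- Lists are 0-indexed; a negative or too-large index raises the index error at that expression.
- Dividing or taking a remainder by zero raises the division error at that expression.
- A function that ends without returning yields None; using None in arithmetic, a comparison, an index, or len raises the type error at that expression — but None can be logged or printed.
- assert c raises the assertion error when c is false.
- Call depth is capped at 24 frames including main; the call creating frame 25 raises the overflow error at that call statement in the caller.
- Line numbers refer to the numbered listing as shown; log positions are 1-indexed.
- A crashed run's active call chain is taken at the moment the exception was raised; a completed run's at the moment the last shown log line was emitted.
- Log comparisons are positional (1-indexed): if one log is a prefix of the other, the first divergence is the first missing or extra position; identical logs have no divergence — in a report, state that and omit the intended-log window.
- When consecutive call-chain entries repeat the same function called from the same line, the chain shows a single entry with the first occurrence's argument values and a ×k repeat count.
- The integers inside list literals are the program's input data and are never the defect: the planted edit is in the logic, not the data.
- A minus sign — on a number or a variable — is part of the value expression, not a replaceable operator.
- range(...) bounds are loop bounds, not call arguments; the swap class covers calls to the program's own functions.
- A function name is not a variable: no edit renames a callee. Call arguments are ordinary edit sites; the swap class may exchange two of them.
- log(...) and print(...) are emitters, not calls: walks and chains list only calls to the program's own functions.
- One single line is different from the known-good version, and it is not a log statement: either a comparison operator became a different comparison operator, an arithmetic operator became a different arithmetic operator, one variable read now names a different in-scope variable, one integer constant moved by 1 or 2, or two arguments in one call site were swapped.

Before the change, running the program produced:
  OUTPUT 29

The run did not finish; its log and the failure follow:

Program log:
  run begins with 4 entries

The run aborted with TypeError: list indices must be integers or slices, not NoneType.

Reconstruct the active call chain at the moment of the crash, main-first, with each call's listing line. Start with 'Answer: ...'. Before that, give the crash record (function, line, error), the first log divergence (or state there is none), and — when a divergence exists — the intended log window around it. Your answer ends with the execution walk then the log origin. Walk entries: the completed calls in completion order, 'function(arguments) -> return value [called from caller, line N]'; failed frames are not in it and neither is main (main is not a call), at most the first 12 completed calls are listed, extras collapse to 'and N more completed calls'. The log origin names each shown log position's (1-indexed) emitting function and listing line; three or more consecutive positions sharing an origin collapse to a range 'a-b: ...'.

Answer: main -> collect_span (called at line 40).
Key observation: The logs agree in full; the defect surfaces as the crash itself.
Crash: collect_span, line 32, TypeError.
First divergence: none (the log streams are identical).
Execution walk:
  rank_cells([1, 1, 10, 6]) -> 10  [called from locate_pivot, line 21]
  weigh_samples([1, 1, 10, 6], 10) -> 0  [called from locate_pivot, line 22]
  tally_events(10, 0) -> -1  [called from locate_pivot, line 23]
  locate_pivot([1, 1, 10, 6], 10) -> -1  [called from main, line 39]
  grade_run([1, 1, 10, 6], -1) -> None  [called from collect_span, line 31]
Log origins:
  1: from main, line 38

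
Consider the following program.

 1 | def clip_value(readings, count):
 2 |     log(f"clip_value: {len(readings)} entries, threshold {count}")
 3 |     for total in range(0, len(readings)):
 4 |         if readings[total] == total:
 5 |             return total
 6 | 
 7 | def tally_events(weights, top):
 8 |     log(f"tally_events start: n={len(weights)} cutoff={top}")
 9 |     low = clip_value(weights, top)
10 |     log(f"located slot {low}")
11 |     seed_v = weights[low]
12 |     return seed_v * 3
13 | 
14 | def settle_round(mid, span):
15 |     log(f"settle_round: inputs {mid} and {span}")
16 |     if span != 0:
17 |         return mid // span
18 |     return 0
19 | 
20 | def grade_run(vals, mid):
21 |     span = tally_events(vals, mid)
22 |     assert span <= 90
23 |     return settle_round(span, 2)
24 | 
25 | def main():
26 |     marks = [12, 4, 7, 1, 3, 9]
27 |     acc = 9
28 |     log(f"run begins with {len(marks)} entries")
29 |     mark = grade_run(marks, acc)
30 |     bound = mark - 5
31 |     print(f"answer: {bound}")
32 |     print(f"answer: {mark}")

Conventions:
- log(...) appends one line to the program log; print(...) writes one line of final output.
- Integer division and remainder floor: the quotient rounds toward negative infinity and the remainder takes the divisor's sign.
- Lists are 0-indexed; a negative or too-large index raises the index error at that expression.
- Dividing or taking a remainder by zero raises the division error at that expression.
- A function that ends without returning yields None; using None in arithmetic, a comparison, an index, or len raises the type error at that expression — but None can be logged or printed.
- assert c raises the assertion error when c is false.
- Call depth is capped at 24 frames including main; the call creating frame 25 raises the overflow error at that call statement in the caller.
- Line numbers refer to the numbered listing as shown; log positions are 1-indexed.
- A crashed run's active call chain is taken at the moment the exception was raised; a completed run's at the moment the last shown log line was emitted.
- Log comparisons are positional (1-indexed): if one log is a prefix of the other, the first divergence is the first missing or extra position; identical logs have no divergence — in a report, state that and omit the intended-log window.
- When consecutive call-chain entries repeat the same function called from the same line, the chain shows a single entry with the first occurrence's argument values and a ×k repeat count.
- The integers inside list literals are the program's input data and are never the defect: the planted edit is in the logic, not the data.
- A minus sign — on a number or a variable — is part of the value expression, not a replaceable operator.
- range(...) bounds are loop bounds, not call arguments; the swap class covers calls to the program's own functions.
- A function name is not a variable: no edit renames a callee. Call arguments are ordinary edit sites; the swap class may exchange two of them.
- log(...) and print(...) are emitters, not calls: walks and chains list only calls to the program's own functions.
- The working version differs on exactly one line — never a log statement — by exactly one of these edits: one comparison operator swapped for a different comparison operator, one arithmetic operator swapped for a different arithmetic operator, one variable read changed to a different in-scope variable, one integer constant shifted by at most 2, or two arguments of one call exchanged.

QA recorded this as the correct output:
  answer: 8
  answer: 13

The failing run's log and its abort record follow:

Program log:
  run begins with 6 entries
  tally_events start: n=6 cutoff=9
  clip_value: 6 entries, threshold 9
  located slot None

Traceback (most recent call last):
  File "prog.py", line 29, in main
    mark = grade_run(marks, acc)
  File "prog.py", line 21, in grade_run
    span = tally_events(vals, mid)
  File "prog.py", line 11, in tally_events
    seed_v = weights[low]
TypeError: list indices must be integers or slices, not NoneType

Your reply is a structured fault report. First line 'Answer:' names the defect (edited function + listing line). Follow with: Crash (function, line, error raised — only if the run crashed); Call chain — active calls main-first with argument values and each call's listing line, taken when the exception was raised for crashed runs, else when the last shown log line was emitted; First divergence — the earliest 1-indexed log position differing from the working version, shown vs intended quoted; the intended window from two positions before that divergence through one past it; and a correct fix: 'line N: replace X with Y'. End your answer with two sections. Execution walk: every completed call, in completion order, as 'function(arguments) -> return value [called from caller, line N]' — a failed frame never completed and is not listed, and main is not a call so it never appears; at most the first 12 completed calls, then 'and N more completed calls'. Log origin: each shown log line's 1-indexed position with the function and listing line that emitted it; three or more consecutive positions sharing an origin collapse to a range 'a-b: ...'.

Answer: the defect is in clip_value at line 4.
Key fact: The log first diverges at position 4: the faulty run prints 'located slot None' where the working version prints 'located slot 5'.
Crash: tally_events, line 11, TypeError.
Call chain: main -> grade_run([12, 4, 7, 1, 3, 9], 9) (called at line 29) -> tally_events([12, 4, 7, 1, 3, 9], 9) (called at line 21).
First divergence: position 4; shown 'located slot None' vs intended 'located slot 5'.
Intended log window:
  2: tally_events start: n=6 cutoff=9
  3: clip_value: 6 entries, threshold 9
  4: located slot 5
  5: settle_round: inputs 27 and 2
Execution walk:
  clip_value([12, 4, 7, 1, 3, 9], 9) -> None  [called from tally_events, line 9]
Log origins:
  1: logged in main at line 28
  2: logged in tally_events at line 8
  3: logged in clip_value at line 2
  4: logged in tally_events at line 10
A correct fix: line 4: replace `readings[total] == total` with `readings[total] == count`.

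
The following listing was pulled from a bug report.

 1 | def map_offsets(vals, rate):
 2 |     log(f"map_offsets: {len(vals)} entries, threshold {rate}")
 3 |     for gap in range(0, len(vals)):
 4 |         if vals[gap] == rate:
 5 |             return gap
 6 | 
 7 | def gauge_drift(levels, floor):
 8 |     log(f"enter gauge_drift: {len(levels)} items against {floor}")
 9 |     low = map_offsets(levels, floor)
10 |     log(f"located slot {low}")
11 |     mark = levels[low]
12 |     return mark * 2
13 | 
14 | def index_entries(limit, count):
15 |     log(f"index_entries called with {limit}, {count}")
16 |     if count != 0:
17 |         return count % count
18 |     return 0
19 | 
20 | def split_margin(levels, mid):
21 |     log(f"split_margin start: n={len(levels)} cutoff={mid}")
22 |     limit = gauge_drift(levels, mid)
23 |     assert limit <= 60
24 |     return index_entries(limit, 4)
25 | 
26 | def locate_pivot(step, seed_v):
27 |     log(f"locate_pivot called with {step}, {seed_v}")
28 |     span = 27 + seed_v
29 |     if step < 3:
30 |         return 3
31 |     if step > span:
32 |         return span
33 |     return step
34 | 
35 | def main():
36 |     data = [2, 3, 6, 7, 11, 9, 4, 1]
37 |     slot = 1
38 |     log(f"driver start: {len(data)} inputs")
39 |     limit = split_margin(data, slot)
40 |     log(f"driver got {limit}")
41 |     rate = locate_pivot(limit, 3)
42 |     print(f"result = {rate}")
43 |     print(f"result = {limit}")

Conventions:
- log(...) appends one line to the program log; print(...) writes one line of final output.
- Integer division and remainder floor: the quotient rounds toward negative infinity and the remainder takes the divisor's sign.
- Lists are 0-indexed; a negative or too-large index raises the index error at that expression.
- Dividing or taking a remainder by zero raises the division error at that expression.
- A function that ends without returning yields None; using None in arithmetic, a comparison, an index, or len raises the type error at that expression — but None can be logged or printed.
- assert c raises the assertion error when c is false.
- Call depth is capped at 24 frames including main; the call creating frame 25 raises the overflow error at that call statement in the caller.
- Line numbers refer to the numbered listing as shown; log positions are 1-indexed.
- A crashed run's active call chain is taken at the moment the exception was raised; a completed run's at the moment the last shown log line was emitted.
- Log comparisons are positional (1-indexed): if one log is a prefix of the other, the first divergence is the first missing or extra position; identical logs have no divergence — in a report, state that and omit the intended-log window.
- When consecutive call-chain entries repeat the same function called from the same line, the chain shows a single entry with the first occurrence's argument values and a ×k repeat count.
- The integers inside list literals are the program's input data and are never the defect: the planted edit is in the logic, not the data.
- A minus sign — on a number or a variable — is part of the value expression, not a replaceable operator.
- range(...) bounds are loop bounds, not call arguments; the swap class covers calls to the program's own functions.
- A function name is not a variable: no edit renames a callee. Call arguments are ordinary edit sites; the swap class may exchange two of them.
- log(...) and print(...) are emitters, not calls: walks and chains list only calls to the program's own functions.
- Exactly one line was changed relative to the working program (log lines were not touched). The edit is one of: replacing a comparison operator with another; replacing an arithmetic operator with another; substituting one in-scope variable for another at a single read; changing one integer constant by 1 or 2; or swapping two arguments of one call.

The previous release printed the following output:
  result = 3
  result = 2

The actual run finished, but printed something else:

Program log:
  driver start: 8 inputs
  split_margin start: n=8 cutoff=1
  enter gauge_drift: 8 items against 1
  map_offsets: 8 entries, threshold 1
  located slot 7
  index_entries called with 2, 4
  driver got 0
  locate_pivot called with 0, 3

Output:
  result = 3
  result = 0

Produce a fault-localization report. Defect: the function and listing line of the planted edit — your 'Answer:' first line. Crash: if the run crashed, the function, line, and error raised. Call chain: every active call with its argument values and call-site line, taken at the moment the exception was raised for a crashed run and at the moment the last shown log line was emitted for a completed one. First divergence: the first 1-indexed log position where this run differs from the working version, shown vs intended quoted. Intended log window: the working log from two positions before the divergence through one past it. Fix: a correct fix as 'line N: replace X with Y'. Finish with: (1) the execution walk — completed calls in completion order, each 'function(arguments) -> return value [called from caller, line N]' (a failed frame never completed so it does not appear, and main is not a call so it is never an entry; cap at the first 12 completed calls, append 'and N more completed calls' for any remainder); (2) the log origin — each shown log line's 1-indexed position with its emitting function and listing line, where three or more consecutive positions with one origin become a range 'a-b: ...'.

Answer: the defect is in index_entries at line 17.
Core observation: The log first diverges at position 7: the faulty run prints 'driver got 0' where the working version prints 'driver got 2'.
Call chain: main -> locate_pivot(0, 3) (called at line 41).
First divergence: position 7 — shown 'driver got 0', intended 'driver got 2'.
Intended log window:
  5: located slot 7
  6: index_entries called with 2, 4
  7: driver got 2
  8: locate_pivot called with 2, 3
Execution walk:
  map_offsets([2, 3, 6, 7, 11, 9, 4, 1], 1) -> 7  [called from gauge_drift, line 9]
  gauge_drift([2, 3, 6, 7, 11, 9, 4, 1], 1) -> 2  [called from split_margin, line 22]
  index_entries(2, 4) -> 0  [called from split_margin, line 24]
  split_margin([2, 3, 6, 7, 11, 9, 4, 1], 1) -> 0  [called from main, line 39]
  locate_pivot(0, 3) -> 3  [called from main, line 41]
Log origin:
  1 — main, line 38
  2 — split_margin, line 21
  3 — gauge_drift, line 8
  4 — map_offsets, line 2
  5 — gauge_drift, line 10
  6 — index_entries, line 15
  7 — main, line 40
  8 — locate_pivot, line 27
A correct fix: line 17: replace `count % count` with `limit % count`.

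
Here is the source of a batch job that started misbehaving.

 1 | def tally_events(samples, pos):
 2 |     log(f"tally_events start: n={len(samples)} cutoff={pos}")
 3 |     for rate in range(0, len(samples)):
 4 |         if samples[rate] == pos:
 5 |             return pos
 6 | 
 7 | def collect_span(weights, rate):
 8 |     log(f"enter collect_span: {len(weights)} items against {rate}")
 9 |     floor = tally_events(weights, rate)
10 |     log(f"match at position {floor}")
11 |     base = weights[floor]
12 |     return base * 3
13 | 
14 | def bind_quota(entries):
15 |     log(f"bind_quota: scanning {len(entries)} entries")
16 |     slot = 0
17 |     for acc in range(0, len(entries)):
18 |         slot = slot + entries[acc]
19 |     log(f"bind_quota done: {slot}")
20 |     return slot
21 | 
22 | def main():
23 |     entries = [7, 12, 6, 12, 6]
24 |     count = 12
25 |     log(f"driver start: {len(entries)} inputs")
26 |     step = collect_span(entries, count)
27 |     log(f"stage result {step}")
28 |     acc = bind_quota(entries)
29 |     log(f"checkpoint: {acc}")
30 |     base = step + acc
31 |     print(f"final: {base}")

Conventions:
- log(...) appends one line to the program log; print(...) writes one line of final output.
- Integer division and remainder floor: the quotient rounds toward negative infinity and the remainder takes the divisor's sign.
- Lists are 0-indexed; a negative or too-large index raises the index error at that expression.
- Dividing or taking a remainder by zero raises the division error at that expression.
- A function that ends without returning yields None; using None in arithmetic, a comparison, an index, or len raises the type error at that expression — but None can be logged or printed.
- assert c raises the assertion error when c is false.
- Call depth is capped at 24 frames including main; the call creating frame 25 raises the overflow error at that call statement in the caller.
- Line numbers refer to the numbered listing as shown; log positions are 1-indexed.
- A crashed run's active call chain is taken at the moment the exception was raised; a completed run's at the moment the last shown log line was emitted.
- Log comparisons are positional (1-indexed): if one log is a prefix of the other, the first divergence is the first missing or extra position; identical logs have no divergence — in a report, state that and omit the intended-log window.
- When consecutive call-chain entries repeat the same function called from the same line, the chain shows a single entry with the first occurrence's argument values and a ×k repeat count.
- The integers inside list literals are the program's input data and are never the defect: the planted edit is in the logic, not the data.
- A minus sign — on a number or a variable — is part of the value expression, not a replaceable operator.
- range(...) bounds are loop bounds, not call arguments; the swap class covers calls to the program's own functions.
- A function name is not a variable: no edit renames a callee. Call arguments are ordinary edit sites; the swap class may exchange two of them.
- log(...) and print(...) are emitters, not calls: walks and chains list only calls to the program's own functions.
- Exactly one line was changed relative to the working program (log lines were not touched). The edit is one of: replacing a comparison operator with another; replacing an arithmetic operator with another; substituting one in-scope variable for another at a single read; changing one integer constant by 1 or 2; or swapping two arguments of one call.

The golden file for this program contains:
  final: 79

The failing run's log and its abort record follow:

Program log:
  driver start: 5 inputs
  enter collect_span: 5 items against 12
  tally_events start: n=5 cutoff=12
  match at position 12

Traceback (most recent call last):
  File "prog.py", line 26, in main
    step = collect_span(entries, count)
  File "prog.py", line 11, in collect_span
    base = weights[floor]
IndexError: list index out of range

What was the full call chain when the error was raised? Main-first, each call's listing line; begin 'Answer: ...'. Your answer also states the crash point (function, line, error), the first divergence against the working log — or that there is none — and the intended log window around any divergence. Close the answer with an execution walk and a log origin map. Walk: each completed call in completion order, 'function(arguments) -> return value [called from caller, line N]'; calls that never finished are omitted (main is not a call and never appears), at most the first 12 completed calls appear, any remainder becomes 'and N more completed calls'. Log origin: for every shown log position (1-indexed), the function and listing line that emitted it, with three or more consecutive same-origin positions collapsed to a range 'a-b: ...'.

Answer: main -> collect_span (called at line 26).
Key observation: Everything matches until log position 4, which reads 'match at position 12' in place of 'match at position 1'.
Crash: collect_span, line 11, IndexError.
First divergence: position 4 — shown 'match at position 12', intended 'match at position 1'.
Intended log window:
  2: enter collect_span: 5 items against 12
  3: tally_events start: n=5 cutoff=12
  4: match at position 1
  5: stage result 36
Execution walk:
  tally_events([7, 12, 6, 12, 6], 12) -> 12  [called from collect_span, line 9]
Log origins:
  1: from main, line 25
  2: from collect_span, line 8
  3: from tally_events, line 2
  4: from collect_span, line 10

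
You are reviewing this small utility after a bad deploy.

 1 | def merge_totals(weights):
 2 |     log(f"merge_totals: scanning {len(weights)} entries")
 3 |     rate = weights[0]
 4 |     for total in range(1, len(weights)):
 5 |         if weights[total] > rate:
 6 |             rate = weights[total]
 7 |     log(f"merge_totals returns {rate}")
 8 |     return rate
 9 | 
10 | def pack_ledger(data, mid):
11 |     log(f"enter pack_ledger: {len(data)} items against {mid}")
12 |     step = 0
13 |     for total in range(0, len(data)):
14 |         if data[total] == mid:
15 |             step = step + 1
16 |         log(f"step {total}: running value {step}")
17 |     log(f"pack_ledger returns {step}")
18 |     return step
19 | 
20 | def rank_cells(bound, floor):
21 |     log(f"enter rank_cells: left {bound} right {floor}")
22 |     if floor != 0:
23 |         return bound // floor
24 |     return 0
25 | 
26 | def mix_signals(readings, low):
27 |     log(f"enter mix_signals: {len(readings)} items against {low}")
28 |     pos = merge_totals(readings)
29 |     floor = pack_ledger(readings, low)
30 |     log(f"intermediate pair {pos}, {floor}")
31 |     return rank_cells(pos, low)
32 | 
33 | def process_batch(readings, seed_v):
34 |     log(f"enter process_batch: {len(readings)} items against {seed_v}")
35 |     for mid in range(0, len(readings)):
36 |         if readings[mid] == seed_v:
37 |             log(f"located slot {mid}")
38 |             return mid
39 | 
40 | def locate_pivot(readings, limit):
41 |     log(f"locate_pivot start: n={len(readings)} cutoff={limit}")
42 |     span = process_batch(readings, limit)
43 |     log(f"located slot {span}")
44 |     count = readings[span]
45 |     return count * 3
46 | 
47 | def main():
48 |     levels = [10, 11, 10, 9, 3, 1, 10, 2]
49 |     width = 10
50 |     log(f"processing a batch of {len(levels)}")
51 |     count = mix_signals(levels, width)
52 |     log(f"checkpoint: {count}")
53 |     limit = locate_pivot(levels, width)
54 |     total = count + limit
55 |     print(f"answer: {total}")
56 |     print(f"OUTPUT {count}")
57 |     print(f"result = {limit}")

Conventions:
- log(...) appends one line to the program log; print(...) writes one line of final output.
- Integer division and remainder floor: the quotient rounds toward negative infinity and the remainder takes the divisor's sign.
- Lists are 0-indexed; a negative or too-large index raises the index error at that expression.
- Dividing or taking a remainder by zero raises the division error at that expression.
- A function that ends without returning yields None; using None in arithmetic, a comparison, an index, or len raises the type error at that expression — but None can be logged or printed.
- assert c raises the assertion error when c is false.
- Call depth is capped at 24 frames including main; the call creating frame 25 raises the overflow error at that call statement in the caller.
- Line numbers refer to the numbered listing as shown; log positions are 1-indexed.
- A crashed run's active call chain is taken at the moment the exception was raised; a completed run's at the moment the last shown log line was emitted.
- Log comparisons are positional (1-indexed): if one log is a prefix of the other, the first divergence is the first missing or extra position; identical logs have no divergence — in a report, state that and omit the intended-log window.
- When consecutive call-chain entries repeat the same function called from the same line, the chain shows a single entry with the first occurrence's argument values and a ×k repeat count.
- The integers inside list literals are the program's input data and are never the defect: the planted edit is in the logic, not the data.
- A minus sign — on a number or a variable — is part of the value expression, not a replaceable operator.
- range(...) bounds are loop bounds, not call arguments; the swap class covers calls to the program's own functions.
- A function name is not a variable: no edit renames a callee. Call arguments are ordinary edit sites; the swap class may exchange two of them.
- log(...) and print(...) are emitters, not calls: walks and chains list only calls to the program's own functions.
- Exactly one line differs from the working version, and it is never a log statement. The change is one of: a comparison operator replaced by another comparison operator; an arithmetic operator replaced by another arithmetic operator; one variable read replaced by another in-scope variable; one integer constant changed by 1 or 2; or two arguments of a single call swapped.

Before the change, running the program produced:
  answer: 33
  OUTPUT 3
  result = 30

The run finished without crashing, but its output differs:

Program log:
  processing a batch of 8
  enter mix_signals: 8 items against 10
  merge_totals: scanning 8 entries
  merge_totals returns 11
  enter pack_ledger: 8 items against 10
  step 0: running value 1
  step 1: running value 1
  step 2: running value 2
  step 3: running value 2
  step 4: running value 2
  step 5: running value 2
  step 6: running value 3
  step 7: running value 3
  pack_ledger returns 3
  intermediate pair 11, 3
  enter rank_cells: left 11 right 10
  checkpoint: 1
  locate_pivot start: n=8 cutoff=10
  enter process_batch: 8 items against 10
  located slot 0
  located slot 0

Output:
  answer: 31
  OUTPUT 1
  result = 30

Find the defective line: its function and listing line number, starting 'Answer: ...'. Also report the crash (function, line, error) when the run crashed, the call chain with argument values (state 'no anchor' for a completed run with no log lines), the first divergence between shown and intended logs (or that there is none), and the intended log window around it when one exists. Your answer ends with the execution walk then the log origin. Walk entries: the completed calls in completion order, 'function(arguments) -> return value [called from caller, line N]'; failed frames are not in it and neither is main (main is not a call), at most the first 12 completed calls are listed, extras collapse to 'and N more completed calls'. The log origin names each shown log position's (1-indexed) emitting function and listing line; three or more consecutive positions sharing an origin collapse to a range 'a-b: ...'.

Answer: the defect is in mix_signals at line 31.
The tell: At log position 16 the runs split — shown 'enter rank_cells: left 11 right 10', but the working version logs 'enter rank_cells: left 11 right 3'.
Call chain: main -> locate_pivot([10, 11, 10, 9, 3, 1, 10, 2], 10) (called at line 53).
First divergence: position 16 — the shown line 'enter rank_cells: left 11 right 10' should read 'enter rank_cells: left 11 right 3'.
Intended log window:
  14: pack_ledger returns 3
  15: intermediate pair 11, 3
  16: enter rank_cells: left 11 right 3
  17: checkpoint: 3
Execution walk:
  merge_totals([10, 11, 10, 9, 3, 1, 10, 2]) -> 11  [called from mix_signals, line 28]
  pack_ledger([10, 11, 10, 9, 3, 1, 10, 2], 10) -> 3  [called from mix_signals, line 29]
  rank_cells(11, 10) -> 1  [called from mix_signals, line 31]
  mix_signals([10, 11, 10, 9, 3, 1, 10, 2], 10) -> 1  [called from main, line 51]
  process_batch([10, 11, 10, 9, 3, 1, 10, 2], 10) -> 0  [called from locate_pivot, line 42]
  locate_pivot([10, 11, 10, 9, 3, 1, 10, 2], 10) -> 30  [called from main, line 53]
Log line origins:
  1 — main, line 50
  2 — mix_signals, line 27
  3 — merge_totals, line 2
  4 — merge_totals, line 7
  5 — pack_ledger, line 11
  6-13 — pack_ledger, line 16
  14 — pack_ledger, line 17
  15 — mix_signals, line 30
  16 — rank_cells, line 21
  17 — main, line 52
  18 — locate_pivot, line 41
  19 — process_batch, line 34
  20 — process_batch, line 37
  21 — locate_pivot, line 43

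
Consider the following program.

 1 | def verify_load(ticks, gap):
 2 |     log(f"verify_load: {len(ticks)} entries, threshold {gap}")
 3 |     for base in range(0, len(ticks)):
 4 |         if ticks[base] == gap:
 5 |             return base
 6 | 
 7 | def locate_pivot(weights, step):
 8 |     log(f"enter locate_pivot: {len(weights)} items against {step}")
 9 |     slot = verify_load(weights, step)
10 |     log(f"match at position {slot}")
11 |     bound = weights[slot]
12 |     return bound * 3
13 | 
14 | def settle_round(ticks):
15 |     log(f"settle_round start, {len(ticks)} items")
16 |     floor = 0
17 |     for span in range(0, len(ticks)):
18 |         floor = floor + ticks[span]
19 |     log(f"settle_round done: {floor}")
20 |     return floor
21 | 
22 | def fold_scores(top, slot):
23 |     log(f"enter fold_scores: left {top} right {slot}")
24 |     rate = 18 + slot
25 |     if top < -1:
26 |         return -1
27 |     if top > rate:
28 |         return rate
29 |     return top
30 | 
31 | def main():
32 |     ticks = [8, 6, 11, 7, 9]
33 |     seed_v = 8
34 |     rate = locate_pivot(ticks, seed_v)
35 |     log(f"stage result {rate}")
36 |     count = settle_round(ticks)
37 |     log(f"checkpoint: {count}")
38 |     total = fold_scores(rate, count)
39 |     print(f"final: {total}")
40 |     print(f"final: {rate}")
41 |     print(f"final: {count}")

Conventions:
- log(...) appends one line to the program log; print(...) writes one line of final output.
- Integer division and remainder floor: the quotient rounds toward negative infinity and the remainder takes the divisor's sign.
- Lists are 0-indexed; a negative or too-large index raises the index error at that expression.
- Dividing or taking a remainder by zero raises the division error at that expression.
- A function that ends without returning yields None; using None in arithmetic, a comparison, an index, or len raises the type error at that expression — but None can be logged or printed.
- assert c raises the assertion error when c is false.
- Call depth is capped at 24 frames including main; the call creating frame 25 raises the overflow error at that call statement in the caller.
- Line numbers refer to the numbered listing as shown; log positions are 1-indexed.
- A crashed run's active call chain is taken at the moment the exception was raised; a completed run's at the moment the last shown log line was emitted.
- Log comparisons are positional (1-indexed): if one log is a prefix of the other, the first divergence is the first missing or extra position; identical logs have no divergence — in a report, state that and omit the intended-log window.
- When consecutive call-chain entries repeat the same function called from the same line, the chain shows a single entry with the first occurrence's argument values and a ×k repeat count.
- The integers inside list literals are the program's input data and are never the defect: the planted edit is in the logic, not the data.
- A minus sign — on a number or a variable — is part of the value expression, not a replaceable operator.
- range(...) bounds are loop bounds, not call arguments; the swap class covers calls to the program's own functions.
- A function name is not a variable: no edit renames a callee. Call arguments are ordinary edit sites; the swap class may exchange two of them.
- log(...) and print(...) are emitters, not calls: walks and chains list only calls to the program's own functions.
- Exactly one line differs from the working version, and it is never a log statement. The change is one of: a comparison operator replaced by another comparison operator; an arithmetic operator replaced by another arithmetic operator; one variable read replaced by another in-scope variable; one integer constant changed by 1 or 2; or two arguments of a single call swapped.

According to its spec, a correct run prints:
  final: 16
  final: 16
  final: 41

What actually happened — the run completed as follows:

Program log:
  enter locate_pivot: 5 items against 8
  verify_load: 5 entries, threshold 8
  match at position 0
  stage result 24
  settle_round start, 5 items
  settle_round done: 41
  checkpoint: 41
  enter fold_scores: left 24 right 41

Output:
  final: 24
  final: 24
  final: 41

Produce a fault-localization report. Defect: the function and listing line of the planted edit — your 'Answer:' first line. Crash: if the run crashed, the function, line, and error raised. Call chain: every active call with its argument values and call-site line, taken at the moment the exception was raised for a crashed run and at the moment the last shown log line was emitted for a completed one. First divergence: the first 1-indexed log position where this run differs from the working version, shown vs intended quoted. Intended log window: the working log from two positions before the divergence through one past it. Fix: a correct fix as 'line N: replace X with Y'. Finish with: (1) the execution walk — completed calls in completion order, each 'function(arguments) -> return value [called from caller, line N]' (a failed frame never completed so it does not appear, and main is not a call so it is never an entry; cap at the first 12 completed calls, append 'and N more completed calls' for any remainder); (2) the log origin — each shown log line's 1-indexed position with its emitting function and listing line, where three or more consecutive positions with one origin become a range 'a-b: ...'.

Answer: the defect is in locate_pivot at line 12.
The tell: Position 4 is the first bad log line: 'stage result 24' should read 'stage result 16'.
Call chain: main -> fold_scores(24, 41) (called at line 38).
First divergence: position 4 — shown 'stage result 24', intended 'stage result 16'.
Intended log window:
  2: verify_load: 5 entries, threshold 8
  3: match at position 0
  4: stage result 16
  5: settle_round start, 5 items
Execution walk:
  verify_load([8, 6, 11, 7, 9], 8) -> 0  [called from locate_pivot, line 9]
  locate_pivot([8, 6, 11, 7, 9], 8) -> 24  [called from main, line 34]
  settle_round([8, 6, 11, 7, 9]) -> 41  [called from main, line 36]
  fold_scores(24, 41) -> 24  [called from main, line 38]
Log line origins:
  1: from locate_pivot, line 8
  2: from verify_load, line 2
  3: from locate_pivot, line 10
  4: from main, line 35
  5: from settle_round, line 15
  6: from settle_round, line 19
  7: from main, line 37
  8: from fold_scores, line 23
A correct fix: line 12: replace `3` with `2`.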